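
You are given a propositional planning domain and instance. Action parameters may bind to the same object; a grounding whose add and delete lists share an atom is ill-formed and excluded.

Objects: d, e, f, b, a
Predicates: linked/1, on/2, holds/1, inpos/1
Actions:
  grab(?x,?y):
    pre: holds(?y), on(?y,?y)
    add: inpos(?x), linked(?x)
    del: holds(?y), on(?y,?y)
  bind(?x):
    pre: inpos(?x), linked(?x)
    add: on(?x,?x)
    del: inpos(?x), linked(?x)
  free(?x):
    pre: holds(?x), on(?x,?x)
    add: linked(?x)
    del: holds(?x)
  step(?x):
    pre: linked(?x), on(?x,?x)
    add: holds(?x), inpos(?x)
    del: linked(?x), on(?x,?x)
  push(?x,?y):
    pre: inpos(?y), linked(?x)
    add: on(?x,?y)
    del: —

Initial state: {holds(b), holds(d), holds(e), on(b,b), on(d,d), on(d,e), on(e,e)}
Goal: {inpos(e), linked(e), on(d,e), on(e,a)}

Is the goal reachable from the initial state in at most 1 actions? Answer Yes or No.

No

1. grab(e,d)  →  {holds(b), holds(e), inpos(e), linked(e), on(b,b), on(d,e), on(e,e)}
2. grab(a,e)  →  {holds(b), inpos(a), inpos(e), linked(a), linked(e), on(b,b), on(d,e)}
3. push(e,a)  →  {holds(b), inpos(a), inpos(e), linked(a), linked(e), on(b,b), on(d,e), on(e,a)}
optimal plan length = 3; 3 > 1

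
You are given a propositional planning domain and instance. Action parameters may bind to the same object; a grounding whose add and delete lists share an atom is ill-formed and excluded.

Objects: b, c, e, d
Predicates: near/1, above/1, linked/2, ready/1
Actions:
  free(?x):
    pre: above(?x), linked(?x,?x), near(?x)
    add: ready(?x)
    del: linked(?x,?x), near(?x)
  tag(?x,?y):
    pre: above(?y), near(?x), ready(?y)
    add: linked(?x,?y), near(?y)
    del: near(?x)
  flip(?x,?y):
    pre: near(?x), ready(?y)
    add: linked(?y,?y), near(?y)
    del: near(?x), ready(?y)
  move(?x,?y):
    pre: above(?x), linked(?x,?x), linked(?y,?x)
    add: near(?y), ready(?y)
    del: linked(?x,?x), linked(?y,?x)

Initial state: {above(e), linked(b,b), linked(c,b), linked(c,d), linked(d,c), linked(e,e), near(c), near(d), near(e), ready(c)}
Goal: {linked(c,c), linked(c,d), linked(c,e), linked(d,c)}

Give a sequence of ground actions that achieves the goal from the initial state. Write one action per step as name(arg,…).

1. free(e)  →  {above(e), linked(b,b), linked(c,b), linked(c,d), linked(d,c), near(c), near(d), ready(c), ready(e)}
2. tag(c,e)  →  {above(e), linked(b,b), linked(c,b), linked(c,d), linked(c,e), linked(d,c), near(d), near(e), ready(c), ready(e)}
3. flip(e,c)  →  {above(e), linked(b,b), linked(c,b), linked(c,c), linked(c,d), linked(c,e), linked(d,c), near(c), near(d), ready(e)}

free(e); tag(c,e); flip(e,c)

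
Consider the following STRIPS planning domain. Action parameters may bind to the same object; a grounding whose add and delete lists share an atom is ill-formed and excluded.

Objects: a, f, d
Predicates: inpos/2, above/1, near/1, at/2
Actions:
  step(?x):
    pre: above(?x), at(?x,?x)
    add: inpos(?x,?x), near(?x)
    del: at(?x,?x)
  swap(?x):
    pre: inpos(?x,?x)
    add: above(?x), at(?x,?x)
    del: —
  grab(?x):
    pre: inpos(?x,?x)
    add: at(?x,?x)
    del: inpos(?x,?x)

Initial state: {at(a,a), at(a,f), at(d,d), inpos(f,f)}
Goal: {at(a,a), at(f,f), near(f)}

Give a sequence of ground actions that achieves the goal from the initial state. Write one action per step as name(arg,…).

swap(f); step(f); swap(f)

1. swap(f)  →  {above(f), at(a,a), at(a,f), at(d,d), at(f,f), inpos(f,f)}
2. step(f)  →  {above(f), at(a,a), at(a,f), at(d,d), inpos(f,f), near(f)}
3. swap(f)  →  {above(f), at(a,a), at(a,f), at(d,d), at(f,f), inpos(f,f), near(f)}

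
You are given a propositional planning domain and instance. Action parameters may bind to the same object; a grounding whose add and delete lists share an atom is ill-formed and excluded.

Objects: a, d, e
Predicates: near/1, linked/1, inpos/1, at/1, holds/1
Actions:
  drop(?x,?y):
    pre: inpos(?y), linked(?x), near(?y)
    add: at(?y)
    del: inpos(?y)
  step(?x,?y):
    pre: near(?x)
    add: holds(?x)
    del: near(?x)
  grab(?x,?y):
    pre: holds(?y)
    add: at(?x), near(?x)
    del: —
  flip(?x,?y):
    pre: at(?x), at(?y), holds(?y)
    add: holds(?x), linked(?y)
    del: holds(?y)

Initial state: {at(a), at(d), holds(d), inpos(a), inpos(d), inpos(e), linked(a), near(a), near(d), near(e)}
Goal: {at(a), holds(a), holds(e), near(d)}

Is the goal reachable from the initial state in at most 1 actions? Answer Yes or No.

1. step(a,a)  →  {at(a), at(d), holds(a), holds(d), inpos(a), inpos(d), inpos(e), linked(a), near(d), near(e)}
2. step(e,a)  →  {at(a), at(d), holds(a), holds(d), holds(e), inpos(a), inpos(d), inpos(e), linked(a), near(d)}
optimal plan length = 2; 2 > 1

No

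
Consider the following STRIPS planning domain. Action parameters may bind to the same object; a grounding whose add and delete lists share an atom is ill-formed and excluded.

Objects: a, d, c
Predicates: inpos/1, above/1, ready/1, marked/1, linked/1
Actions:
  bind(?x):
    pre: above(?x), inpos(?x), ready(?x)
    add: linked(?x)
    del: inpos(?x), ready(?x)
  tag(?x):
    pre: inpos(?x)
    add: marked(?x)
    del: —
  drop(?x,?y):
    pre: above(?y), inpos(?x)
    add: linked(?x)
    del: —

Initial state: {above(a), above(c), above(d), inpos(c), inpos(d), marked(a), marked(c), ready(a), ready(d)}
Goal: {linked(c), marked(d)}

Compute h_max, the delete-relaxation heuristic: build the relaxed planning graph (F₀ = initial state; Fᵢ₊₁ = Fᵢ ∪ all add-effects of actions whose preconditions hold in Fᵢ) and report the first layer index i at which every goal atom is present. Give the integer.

F0 = init (9 atoms)
F1 = F0 ∪ {linked(c), linked(d), marked(d)}  (12 atoms)
goal ⊆ F1  ⇒  h_max = 1

1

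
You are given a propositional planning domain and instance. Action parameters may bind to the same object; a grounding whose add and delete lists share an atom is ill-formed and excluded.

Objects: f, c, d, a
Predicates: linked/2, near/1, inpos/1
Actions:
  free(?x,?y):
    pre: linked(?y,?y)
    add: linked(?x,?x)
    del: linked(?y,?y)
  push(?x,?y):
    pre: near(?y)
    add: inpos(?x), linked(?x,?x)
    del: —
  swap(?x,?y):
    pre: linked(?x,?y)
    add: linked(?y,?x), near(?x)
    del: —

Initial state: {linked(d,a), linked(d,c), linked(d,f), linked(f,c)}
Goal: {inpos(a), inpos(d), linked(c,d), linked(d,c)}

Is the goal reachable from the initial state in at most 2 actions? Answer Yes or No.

No

1. swap(d,c)  →  {linked(c,d), linked(d,a), linked(d,c), linked(d,f), linked(f,c), near(d)}
2. push(d,d)  →  {inpos(d), linked(c,d), linked(d,a), linked(d,c), linked(d,d), linked(d,f), linked(f,c), near(d)}
3. push(a,d)  →  {inpos(a), inpos(d), linked(a,a), linked(c,d), linked(d,a), linked(d,c), linked(d,d), linked(d,f), linked(f,c), near(d)}
optimal plan length = 3; 3 > 2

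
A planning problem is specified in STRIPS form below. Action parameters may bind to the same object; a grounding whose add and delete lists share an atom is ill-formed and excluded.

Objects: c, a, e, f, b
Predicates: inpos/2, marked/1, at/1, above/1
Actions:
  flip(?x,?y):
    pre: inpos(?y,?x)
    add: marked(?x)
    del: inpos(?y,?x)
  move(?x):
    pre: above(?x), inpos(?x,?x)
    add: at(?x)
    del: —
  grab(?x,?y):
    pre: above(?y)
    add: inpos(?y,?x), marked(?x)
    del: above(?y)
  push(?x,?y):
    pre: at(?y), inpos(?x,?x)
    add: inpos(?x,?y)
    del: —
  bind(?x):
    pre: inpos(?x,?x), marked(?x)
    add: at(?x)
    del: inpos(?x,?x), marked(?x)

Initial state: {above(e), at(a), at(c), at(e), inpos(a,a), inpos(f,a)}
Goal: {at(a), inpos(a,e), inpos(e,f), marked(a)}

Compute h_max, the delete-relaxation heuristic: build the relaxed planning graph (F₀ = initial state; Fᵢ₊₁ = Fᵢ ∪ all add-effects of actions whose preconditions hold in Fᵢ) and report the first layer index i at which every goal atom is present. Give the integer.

F0 = init (6 atoms)
F1 = F0 ∪ {inpos(a,c), inpos(a,e), inpos(e,a), inpos(e,b), inpos(e,c), inpos(e,e), inpos(e,f), marked(a), marked(b), marked(c), marked(e), marked(f)}  (18 atoms)
goal ⊆ F1  ⇒  h_max = 1

1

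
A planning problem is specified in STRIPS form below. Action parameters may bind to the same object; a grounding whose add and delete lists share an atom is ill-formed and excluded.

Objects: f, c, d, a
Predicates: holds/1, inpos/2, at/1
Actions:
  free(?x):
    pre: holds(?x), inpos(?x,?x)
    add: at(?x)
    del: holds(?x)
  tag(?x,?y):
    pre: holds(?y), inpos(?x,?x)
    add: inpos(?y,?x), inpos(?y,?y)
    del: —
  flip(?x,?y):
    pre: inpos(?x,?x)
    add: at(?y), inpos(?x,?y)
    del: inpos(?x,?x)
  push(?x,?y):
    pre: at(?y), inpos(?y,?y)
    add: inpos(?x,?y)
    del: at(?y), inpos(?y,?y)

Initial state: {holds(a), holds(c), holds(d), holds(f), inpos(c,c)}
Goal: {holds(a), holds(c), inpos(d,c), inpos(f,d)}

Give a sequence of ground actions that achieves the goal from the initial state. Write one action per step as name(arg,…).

tag(c,d); tag(d,f)

1. tag(c,d)  →  {holds(a), holds(c), holds(d), holds(f), inpos(c,c), inpos(d,c), inpos(d,d)}
2. tag(d,f)  →  {holds(a), holds(c), holds(d), holds(f), inpos(c,c), inpos(d,c), inpos(d,d), inpos(f,d), inpos(f,f)}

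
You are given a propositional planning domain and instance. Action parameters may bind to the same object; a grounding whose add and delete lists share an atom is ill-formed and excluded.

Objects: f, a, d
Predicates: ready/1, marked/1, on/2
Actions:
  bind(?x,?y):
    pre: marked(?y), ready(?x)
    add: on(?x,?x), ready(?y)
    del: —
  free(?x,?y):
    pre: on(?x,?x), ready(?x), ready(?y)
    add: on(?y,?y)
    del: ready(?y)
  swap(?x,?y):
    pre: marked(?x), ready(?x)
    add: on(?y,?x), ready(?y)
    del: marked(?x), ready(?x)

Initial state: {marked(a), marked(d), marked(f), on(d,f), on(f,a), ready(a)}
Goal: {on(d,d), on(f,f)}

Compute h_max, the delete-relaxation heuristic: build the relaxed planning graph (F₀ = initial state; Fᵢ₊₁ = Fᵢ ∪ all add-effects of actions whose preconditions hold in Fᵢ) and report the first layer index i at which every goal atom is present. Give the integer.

F0 = init (6 atoms)
F1 = F0 ∪ {on(a,a), on(d,a), ready(d), ready(f)}  (10 atoms)
F2 = F1 ∪ {on(a,d), on(a,f), on(d,d), on(f,d), on(f,f)}  (15 atoms)
goal ⊆ F2  ⇒  h_max = 2

2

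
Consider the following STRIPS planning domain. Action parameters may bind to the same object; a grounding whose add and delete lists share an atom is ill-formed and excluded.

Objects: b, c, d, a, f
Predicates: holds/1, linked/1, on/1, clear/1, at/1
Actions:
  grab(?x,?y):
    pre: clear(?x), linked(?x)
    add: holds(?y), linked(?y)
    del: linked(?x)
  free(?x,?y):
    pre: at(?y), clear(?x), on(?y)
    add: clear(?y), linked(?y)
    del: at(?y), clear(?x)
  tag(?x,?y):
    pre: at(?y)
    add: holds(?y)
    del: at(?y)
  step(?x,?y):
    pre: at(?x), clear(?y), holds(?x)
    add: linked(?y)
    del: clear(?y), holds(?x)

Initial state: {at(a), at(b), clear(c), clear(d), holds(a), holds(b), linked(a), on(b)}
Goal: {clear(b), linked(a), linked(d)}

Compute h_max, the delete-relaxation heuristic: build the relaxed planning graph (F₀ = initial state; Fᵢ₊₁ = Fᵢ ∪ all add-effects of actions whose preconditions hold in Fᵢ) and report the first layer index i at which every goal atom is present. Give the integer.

1

F0 = init (8 atoms)
F1 = F0 ∪ {clear(b), linked(b), linked(c), linked(d)}  (12 atoms)
goal ⊆ F1  ⇒  h_max = 1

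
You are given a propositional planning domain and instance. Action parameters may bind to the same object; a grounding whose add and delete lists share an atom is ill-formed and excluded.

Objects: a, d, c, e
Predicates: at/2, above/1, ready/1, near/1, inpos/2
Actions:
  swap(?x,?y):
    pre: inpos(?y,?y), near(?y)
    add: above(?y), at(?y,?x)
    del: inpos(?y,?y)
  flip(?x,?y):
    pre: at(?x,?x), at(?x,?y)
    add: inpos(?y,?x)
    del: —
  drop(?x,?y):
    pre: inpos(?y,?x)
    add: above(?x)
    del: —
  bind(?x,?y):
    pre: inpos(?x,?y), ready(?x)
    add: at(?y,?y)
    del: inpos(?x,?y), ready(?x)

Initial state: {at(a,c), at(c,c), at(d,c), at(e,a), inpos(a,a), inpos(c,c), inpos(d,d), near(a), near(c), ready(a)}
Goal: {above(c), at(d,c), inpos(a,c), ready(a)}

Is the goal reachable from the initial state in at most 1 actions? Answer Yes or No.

1. swap(a,c)  →  {above(c), at(a,c), at(c,a), at(c,c), at(d,c), at(e,a), inpos(a,a), inpos(d,d), near(a), near(c), ready(a)}
2. flip(c,a)  →  {above(c), at(a,c), at(c,a), at(c,c), at(d,c), at(e,a), inpos(a,a), inpos(a,c), inpos(d,d), near(a), near(c), ready(a)}
optimal plan length = 2; 2 > 1

No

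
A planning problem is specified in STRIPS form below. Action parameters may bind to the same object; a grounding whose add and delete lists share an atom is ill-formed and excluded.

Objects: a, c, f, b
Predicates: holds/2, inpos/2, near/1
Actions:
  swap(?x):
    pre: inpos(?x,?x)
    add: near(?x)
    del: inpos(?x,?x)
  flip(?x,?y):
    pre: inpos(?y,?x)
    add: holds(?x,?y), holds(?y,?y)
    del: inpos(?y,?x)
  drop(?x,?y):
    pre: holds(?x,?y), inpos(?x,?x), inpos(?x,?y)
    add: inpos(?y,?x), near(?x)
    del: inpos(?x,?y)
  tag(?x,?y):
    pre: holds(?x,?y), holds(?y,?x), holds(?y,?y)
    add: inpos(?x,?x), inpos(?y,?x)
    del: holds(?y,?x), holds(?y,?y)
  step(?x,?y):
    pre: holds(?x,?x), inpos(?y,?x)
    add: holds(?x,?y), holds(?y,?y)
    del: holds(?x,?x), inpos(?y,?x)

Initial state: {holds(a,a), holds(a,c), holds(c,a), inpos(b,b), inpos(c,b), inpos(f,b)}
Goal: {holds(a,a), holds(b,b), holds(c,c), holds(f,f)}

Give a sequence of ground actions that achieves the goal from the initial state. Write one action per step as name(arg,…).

1. flip(b,c)  →  {holds(a,a), holds(a,c), holds(b,c), holds(c,a), holds(c,c), inpos(b,b), inpos(f,b)}
2. flip(b,f)  →  {holds(a,a), holds(a,c), holds(b,c), holds(b,f), holds(c,a), holds(c,c), holds(f,f), inpos(b,b)}
3. flip(b,b)  →  {holds(a,a), holds(a,c), holds(b,b), holds(b,c), holds(b,f), holds(c,a), holds(c,c), holds(f,f)}

flip(b,c); flip(b,f); flip(b,b)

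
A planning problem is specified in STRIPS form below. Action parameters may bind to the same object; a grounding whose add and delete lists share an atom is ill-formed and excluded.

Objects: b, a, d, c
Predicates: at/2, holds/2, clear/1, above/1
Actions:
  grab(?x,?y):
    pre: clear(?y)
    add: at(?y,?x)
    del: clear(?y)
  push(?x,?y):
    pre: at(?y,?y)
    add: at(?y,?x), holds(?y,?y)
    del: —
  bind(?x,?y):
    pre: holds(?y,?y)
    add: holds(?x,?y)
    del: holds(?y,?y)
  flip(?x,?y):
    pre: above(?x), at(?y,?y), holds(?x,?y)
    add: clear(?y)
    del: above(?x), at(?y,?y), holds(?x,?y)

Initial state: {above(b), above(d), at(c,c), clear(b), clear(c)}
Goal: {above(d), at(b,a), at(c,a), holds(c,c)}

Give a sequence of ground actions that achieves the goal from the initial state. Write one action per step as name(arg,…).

grab(a,b); push(a,c)

1. grab(a,b)  →  {above(b), above(d), at(b,a), at(c,c), clear(c)}
2. push(a,c)  →  {above(b), above(d), at(b,a), at(c,a), at(c,c), clear(c), holds(c,c)}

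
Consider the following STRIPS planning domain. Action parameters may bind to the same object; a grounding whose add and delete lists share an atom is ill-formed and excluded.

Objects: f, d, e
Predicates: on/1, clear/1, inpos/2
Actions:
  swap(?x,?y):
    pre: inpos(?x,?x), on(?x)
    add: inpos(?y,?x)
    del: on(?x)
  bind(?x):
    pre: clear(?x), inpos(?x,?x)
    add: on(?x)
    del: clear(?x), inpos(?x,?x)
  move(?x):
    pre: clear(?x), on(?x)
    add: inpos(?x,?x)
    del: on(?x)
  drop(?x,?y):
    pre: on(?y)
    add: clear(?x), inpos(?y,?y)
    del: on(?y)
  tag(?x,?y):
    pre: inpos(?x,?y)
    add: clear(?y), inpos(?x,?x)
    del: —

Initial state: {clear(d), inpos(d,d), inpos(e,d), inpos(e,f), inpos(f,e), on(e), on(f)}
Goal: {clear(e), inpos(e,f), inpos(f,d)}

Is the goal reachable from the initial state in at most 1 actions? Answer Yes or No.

No

1. bind(d)  →  {inpos(e,d), inpos(e,f), inpos(f,e), on(d), on(e), on(f)}
2. tag(f,e)  →  {clear(e), inpos(e,d), inpos(e,f), inpos(f,e), inpos(f,f), on(d), on(e), on(f)}
3. swap(f,d)  →  {clear(e), inpos(d,f), inpos(e,d), inpos(e,f), inpos(f,e), inpos(f,f), on(d), on(e)}
4. tag(d,f)  →  {clear(e), clear(f), inpos(d,d), inpos(d,f), inpos(e,d), inpos(e,f), inpos(f,e), inpos(f,f), on(d), on(e)}
5. swap(d,f)  →  {clear(e), clear(f), inpos(d,d), inpos(d,f), inpos(e,d), inpos(e,f), inpos(f,d), inpos(f,e), inpos(f,f), on(e)}
optimal plan length = 5; 5 > 1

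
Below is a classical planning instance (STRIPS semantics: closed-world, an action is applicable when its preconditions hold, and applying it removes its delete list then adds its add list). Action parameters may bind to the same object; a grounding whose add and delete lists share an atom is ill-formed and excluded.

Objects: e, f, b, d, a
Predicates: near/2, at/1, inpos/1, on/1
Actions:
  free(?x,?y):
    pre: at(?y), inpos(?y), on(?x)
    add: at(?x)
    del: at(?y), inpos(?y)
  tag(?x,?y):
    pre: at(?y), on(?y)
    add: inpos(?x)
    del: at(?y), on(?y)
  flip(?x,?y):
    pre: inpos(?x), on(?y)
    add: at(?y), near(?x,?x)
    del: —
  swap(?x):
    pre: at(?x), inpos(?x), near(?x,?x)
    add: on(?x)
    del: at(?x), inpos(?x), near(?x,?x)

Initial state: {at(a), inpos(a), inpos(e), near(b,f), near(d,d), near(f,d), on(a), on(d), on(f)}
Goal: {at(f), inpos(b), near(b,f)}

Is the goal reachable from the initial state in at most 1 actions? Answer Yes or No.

No

1. tag(b,a)  →  {inpos(a), inpos(b), inpos(e), near(b,f), near(d,d), near(f,d), on(d), on(f)}
2. flip(e,f)  →  {at(f), inpos(a), inpos(b), inpos(e), near(b,f), near(d,d), near(e,e), near(f,d), on(d), on(f)}
optimal plan length = 2; 2 > 1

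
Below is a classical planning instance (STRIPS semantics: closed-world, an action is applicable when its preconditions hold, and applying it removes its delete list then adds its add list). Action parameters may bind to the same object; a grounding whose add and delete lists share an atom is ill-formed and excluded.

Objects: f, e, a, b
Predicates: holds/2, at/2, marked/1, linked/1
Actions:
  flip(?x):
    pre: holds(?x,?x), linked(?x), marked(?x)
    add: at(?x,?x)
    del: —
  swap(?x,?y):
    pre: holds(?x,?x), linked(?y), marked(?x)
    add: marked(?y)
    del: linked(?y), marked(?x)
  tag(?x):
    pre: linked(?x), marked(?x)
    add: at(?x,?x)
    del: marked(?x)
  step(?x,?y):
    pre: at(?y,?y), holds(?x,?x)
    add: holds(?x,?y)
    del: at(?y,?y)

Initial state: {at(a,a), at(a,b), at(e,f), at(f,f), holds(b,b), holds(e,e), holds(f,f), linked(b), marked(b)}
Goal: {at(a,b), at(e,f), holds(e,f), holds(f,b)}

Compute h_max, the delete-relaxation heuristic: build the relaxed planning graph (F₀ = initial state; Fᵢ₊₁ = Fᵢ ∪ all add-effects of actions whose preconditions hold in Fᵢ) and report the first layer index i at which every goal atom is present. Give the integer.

2

F0 = init (9 atoms)
F1 = F0 ∪ {at(b,b), holds(b,a), holds(b,f), holds(e,a), holds(e,f), holds(f,a)}  (15 atoms)
F2 = F1 ∪ {holds(e,b), holds(f,b)}  (17 atoms)
goal ⊆ F2  ⇒  h_max = 2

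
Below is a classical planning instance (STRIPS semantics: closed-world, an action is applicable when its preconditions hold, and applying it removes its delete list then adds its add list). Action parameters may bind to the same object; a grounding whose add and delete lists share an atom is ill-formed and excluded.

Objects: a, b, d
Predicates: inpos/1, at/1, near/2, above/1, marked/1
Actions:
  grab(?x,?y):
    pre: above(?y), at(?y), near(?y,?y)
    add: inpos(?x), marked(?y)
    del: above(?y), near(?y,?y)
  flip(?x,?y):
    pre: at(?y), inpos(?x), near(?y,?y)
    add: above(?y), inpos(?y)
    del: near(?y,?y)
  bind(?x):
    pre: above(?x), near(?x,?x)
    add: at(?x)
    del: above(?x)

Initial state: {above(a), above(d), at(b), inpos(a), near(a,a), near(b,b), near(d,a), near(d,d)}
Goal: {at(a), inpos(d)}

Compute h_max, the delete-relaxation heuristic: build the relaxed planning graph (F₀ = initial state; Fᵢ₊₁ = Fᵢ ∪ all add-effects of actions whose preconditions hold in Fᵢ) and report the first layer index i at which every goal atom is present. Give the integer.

F0 = init (8 atoms)
F1 = F0 ∪ {above(b), at(a), at(d), inpos(b)}  (12 atoms)
F2 = F1 ∪ {inpos(d), marked(a), marked(b), marked(d)}  (16 atoms)
goal ⊆ F2  ⇒  h_max = 2

2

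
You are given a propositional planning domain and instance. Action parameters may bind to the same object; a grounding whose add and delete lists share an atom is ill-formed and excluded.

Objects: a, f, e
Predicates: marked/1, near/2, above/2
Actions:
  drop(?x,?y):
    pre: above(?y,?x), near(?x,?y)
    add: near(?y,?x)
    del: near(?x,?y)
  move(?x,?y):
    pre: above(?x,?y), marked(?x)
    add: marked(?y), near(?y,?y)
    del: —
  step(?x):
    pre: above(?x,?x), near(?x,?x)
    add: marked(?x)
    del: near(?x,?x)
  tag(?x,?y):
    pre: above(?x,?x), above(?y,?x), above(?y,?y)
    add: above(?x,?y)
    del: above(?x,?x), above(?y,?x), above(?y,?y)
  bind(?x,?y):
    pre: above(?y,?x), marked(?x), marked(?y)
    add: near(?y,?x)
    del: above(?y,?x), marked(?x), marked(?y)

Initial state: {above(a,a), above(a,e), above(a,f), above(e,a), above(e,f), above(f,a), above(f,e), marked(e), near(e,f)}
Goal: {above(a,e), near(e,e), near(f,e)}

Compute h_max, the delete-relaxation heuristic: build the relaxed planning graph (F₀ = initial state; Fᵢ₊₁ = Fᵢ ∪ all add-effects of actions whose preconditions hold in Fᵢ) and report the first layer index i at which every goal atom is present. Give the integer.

2

F0 = init (9 atoms)
F1 = F0 ∪ {marked(a), marked(f), near(a,a), near(f,e), near(f,f)}  (14 atoms)
F2 = F1 ∪ {near(a,e), near(a,f), near(e,a), near(e,e), near(f,a)}  (19 atoms)
goal ⊆ F2  ⇒  h_max = 2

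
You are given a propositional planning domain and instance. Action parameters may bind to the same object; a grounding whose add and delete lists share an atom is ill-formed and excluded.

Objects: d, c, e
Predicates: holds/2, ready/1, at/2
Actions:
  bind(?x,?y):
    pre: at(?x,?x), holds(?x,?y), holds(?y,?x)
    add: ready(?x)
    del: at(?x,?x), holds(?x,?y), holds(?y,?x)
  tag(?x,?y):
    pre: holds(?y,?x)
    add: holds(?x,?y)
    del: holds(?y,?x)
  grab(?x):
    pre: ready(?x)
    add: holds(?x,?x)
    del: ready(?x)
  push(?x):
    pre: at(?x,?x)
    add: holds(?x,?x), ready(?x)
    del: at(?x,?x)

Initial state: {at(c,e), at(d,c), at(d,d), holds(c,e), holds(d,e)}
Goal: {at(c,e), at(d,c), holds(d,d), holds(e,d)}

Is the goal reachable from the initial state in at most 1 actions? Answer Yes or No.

1. tag(e,d)  →  {at(c,e), at(d,c), at(d,d), holds(c,e), holds(e,d)}
2. push(d)  →  {at(c,e), at(d,c), holds(c,e), holds(d,d), holds(e,d), ready(d)}
optimal plan length = 2; 2 > 1

No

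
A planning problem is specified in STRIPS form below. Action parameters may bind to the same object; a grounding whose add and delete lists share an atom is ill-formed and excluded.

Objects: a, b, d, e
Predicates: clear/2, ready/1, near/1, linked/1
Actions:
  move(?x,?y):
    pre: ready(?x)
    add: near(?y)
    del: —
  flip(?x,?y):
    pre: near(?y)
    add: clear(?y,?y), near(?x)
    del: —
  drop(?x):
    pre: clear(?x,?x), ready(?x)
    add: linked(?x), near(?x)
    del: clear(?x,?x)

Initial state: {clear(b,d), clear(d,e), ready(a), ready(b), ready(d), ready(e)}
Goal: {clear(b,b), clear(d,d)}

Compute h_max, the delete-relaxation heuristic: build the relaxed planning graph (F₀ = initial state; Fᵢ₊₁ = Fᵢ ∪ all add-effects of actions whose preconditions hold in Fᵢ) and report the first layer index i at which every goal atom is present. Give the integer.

F0 = init (6 atoms)
F1 = F0 ∪ {near(a), near(b), near(d), near(e)}  (10 atoms)
F2 = F1 ∪ {clear(a,a), clear(b,b), clear(d,d), clear(e,e)}  (14 atoms)
goal ⊆ F2  ⇒  h_max = 2

2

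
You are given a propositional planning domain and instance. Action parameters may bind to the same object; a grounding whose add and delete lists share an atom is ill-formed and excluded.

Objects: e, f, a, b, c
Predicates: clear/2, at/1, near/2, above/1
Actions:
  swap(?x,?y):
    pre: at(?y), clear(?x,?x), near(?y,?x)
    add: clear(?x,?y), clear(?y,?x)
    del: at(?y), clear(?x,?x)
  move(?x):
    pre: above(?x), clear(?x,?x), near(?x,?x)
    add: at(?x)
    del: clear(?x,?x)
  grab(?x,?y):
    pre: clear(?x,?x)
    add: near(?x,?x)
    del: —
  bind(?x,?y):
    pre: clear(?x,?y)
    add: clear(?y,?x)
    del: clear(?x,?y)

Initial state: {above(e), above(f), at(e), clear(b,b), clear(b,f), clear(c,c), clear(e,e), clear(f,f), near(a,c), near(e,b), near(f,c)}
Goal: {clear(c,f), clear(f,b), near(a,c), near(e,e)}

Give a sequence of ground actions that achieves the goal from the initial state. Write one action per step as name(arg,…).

1. grab(e,e)  →  {above(e), above(f), at(e), clear(b,b), clear(b,f), clear(c,c), clear(e,e), clear(f,f), near(a,c), near(e,b), near(e,e), near(f,c)}
2. grab(f,e)  →  {above(e), above(f), at(e), clear(b,b), clear(b,f), clear(c,c), clear(e,e), clear(f,f), near(a,c), near(e,b), near(e,e), near(f,c), near(f,f)}
3. move(f)  →  {above(e), above(f), at(e), at(f), clear(b,b), clear(b,f), clear(c,c), clear(e,e), near(a,c), near(e,b), near(e,e), near(f,c), near(f,f)}
4. swap(c,f)  →  {above(e), above(f), at(e), clear(b,b), clear(b,f), clear(c,f), clear(e,e), clear(f,c), near(a,c), near(e,b), near(e,e), near(f,c), near(f,f)}
5. bind(b,f)  →  {above(e), above(f), at(e), clear(b,b), clear(c,f), clear(e,e), clear(f,b), clear(f,c), near(a,c), near(e,b), near(e,e), near(f,c), near(f,f)}

grab(e,e); grab(f,e); move(f); swap(c,f); bind(b,f)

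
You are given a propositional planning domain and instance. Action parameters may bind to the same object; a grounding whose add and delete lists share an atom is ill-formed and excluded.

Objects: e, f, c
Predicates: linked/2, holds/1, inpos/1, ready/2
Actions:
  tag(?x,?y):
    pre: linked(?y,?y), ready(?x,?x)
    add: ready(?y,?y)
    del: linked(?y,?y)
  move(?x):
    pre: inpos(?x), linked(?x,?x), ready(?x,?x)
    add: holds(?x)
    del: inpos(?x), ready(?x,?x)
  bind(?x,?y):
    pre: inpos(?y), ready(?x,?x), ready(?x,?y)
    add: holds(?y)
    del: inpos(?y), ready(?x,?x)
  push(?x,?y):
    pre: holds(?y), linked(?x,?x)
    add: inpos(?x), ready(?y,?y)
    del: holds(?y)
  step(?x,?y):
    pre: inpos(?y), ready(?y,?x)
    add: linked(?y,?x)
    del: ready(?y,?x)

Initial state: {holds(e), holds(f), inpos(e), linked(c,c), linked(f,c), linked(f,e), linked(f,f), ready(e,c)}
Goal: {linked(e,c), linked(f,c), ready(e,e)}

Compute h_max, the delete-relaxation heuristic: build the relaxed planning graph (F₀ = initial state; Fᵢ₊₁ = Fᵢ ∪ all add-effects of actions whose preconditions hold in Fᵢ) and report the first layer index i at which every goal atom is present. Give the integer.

F0 = init (8 atoms)
F1 = F0 ∪ {inpos(c), inpos(f), linked(e,c), ready(e,e), ready(f,f)}  (13 atoms)
goal ⊆ F1  ⇒  h_max = 1

1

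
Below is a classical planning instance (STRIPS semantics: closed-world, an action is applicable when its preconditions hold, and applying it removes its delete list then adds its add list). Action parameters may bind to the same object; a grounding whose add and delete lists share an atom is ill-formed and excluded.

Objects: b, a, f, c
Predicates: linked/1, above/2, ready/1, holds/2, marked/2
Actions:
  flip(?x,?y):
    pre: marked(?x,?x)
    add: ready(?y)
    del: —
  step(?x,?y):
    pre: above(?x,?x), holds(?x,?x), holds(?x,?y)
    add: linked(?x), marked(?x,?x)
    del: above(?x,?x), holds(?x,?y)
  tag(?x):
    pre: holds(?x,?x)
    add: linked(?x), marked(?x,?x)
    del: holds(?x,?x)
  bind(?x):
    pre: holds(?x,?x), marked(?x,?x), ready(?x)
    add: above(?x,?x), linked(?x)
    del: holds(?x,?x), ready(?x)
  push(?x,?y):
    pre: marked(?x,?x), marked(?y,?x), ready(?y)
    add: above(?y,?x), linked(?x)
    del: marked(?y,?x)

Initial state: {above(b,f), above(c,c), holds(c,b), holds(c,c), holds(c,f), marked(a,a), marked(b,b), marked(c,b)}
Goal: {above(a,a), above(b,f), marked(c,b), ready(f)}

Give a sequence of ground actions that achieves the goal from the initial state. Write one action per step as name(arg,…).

1. flip(b,a)  →  {above(b,f), above(c,c), holds(c,b), holds(c,c), holds(c,f), marked(a,a), marked(b,b), marked(c,b), ready(a)}
2. flip(b,f)  →  {above(b,f), above(c,c), holds(c,b), holds(c,c), holds(c,f), marked(a,a), marked(b,b), marked(c,b), ready(a), ready(f)}
3. push(a,a)  →  {above(a,a), above(b,f), above(c,c), holds(c,b), holds(c,c), holds(c,f), linked(a), marked(b,b), marked(c,b), ready(a), ready(f)}

flip(b,a); flip(b,f); push(a,a)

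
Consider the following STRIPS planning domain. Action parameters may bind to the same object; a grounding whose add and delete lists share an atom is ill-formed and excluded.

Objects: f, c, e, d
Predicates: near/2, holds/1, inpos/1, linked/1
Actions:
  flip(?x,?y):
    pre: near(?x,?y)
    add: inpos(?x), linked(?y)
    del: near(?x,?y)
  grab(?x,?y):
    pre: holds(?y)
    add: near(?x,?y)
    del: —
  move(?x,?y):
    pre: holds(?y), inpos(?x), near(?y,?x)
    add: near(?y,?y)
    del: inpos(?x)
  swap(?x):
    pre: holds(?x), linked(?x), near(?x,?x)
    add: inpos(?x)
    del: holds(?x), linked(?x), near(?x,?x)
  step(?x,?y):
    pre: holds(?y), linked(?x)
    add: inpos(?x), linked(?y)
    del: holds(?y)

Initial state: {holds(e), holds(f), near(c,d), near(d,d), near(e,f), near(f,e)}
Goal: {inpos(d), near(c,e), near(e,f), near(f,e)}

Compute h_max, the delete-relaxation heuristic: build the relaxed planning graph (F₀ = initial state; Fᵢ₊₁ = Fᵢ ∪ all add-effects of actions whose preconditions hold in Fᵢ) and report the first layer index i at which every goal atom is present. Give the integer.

1

F0 = init (6 atoms)
F1 = F0 ∪ {inpos(c), inpos(d), inpos(e), inpos(f), linked(d), linked(e), linked(f), near(c,e), near(c,f), near(d,e), near(d,f), near(e,e), near(f,f)}  (19 atoms)
goal ⊆ F1  ⇒  h_max = 1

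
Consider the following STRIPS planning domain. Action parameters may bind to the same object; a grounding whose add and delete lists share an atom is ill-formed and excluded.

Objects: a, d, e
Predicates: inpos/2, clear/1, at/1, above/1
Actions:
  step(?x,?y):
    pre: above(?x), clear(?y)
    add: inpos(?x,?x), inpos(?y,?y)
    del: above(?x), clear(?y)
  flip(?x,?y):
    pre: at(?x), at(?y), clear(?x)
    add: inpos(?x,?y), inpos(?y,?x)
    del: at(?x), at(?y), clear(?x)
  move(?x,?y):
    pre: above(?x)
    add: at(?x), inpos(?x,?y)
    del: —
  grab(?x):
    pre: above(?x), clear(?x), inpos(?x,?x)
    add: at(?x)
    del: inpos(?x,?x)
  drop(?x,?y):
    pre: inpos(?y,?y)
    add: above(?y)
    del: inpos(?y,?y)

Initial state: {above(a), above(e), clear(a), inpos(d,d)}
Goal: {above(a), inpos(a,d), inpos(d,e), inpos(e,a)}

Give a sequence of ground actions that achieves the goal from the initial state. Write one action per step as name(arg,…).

move(a,d); move(e,a); drop(a,d); move(d,e)

1. move(a,d)  →  {above(a), above(e), at(a), clear(a), inpos(a,d), inpos(d,d)}
2. move(e,a)  →  {above(a), above(e), at(a), at(e), clear(a), inpos(a,d), inpos(d,d), inpos(e,a)}
3. drop(a,d)  →  {above(a), above(d), above(e), at(a), at(e), clear(a), inpos(a,d), inpos(e,a)}
4. move(d,e)  →  {above(a), above(d), above(e), at(a), at(d), at(e), clear(a), inpos(a,d), inpos(d,e), inpos(e,a)}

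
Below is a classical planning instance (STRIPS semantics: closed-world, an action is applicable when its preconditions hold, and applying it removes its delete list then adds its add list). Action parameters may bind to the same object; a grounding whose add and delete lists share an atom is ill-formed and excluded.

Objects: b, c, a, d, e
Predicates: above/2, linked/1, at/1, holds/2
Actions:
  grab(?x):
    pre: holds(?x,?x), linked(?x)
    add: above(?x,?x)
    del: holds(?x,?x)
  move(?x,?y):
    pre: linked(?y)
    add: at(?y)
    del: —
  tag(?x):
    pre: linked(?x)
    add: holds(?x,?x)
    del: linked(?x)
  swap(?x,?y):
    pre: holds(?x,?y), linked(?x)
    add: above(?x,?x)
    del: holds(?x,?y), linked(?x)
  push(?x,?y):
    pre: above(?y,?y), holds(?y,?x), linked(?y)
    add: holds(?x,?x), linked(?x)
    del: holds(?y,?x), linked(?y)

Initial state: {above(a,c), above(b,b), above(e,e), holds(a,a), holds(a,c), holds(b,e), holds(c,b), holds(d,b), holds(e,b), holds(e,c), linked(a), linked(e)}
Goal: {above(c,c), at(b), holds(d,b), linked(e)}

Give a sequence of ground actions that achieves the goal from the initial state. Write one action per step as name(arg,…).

1. grab(a)  →  {above(a,a), above(a,c), above(b,b), above(e,e), holds(a,c), holds(b,e), holds(c,b), holds(d,b), holds(e,b), holds(e,c), linked(a), linked(e)}
2. push(c,a)  →  {above(a,a), above(a,c), above(b,b), above(e,e), holds(b,e), holds(c,b), holds(c,c), holds(d,b), holds(e,b), holds(e,c), linked(c), linked(e)}
3. grab(c)  →  {above(a,a), above(a,c), above(b,b), above(c,c), above(e,e), holds(b,e), holds(c,b), holds(d,b), holds(e,b), holds(e,c), linked(c), linked(e)}
4. push(b,c)  →  {above(a,a), above(a,c), above(b,b), above(c,c), above(e,e), holds(b,b), holds(b,e), holds(d,b), holds(e,b), holds(e,c), linked(b), linked(e)}
5. move(b,b)  →  {above(a,a), above(a,c), above(b,b), above(c,c), above(e,e), at(b), holds(b,b), holds(b,e), holds(d,b), holds(e,b), holds(e,c), linked(b), linked(e)}

grab(a); push(c,a); grab(c); push(b,c); move(b,b)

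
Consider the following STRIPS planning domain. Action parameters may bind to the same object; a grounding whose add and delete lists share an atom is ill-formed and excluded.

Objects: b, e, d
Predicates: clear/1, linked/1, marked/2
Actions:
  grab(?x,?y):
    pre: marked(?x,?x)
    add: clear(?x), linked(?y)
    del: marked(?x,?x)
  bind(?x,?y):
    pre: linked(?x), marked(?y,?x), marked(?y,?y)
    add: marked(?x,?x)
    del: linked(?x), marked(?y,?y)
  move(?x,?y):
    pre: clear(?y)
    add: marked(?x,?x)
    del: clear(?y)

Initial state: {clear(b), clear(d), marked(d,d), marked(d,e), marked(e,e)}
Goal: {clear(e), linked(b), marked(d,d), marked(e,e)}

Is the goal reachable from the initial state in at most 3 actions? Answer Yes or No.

Yes

1. grab(e,b)  →  {clear(b), clear(d), clear(e), linked(b), marked(d,d), marked(d,e)}
2. move(e,b)  →  {clear(d), clear(e), linked(b), marked(d,d), marked(d,e), marked(e,e)}
optimal plan length = 2; 2 ≤ 3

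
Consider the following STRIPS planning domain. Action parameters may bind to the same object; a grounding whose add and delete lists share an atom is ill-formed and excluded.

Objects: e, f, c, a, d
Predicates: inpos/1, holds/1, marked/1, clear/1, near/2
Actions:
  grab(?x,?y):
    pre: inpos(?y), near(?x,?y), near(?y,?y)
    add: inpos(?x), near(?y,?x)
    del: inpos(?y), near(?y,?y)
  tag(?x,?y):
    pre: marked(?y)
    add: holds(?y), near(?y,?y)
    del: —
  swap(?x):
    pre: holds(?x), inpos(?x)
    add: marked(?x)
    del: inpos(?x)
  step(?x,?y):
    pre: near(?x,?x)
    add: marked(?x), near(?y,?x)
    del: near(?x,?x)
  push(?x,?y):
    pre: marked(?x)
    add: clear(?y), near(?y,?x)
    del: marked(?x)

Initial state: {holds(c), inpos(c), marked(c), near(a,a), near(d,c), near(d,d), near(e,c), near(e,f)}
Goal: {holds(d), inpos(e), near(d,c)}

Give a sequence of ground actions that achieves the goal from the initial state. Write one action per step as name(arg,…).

1. tag(e,c)  →  {holds(c), inpos(c), marked(c), near(a,a), near(c,c), near(d,c), near(d,d), near(e,c), near(e,f)}
2. grab(e,c)  →  {holds(c), inpos(e), marked(c), near(a,a), near(c,e), near(d,c), near(d,d), near(e,c), near(e,f)}
3. step(d,e)  →  {holds(c), inpos(e), marked(c), marked(d), near(a,a), near(c,e), near(d,c), near(e,c), near(e,d), near(e,f)}
4. tag(e,d)  →  {holds(c), holds(d), inpos(e), marked(c), marked(d), near(a,a), near(c,e), near(d,c), near(d,d), near(e,c), near(e,d), near(e,f)}

tag(e,c); grab(e,c); step(d,e); tag(e,d)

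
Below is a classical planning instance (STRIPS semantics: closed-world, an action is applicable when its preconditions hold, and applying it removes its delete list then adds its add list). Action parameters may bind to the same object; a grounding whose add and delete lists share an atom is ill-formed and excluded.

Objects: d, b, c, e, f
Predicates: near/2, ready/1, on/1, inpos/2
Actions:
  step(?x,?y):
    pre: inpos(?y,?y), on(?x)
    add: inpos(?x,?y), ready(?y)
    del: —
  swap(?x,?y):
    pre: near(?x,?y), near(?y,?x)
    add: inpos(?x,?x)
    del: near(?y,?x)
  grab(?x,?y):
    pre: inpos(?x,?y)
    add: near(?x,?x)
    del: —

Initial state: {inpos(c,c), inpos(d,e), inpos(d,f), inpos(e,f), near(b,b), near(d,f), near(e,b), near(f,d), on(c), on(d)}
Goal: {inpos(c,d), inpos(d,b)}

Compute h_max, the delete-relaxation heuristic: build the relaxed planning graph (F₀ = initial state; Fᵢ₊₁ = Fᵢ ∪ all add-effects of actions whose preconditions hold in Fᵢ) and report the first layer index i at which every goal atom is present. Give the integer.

2

F0 = init (10 atoms)
F1 = F0 ∪ {inpos(b,b), inpos(d,c), inpos(d,d), inpos(f,f), near(c,c), near(d,d), near(e,e), ready(c)}  (18 atoms)
F2 = F1 ∪ {inpos(c,b), inpos(c,d), inpos(c,f), inpos(d,b), inpos(e,e), near(f,f), ready(b), ready(d), ready(f)}  (27 atoms)
goal ⊆ F2  ⇒  h_max = 2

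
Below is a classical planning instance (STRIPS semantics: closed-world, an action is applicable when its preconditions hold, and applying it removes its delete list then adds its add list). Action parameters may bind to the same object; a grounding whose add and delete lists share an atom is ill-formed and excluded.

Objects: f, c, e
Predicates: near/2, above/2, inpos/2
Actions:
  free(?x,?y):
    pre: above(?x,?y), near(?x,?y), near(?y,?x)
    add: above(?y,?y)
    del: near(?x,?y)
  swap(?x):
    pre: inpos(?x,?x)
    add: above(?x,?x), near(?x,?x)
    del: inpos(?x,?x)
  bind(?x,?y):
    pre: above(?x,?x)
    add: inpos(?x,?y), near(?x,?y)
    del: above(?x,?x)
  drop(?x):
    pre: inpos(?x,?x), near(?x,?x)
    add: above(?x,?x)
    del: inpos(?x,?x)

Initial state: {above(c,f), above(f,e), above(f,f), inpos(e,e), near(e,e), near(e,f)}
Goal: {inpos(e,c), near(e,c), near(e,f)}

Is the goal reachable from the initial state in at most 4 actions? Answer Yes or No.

Yes

1. swap(e)  →  {above(c,f), above(e,e), above(f,e), above(f,f), near(e,e), near(e,f)}
2. bind(e,c)  →  {above(c,f), above(f,e), above(f,f), inpos(e,c), near(e,c), near(e,e), near(e,f)}
optimal plan length = 2; 2 ≤ 4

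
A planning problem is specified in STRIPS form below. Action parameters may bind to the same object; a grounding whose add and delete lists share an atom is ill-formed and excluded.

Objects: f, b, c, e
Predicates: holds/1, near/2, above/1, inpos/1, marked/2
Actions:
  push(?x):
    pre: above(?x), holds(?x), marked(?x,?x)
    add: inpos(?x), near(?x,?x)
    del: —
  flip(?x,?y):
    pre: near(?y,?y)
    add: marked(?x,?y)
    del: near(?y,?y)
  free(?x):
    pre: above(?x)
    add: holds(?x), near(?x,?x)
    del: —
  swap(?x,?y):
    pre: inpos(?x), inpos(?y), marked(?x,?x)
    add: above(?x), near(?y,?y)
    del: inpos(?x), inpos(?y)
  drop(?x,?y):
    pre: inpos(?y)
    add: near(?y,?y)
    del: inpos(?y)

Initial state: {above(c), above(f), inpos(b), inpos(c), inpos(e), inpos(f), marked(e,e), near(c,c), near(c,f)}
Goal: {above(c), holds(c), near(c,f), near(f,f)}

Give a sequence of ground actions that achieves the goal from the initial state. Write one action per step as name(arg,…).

free(f); free(c)

1. free(f)  →  {above(c), above(f), holds(f), inpos(b), inpos(c), inpos(e), inpos(f), marked(e,e), near(c,c), near(c,f), near(f,f)}
2. free(c)  →  {above(c), above(f), holds(c), holds(f), inpos(b), inpos(c), inpos(e), inpos(f), marked(e,e), near(c,c), near(c,f), near(f,f)}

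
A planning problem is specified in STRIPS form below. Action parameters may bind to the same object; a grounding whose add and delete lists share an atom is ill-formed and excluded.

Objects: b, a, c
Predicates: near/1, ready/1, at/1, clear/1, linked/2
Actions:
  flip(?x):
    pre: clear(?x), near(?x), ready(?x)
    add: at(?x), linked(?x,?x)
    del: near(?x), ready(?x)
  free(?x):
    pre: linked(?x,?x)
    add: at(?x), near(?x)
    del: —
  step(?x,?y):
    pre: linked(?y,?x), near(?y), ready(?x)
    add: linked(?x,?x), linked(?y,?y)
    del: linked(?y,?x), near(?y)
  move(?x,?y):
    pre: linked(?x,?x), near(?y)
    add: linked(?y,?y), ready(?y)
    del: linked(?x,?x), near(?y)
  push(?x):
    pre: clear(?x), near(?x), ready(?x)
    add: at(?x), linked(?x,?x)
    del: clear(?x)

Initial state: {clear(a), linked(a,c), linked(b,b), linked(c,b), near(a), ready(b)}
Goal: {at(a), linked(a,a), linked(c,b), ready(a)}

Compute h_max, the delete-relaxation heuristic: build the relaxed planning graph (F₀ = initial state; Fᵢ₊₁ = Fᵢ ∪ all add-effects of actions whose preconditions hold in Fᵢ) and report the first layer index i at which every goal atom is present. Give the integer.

F0 = init (6 atoms)
F1 = F0 ∪ {at(b), linked(a,a), near(b), ready(a)}  (10 atoms)
F2 = F1 ∪ {at(a)}  (11 atoms)
goal ⊆ F2  ⇒  h_max = 2

2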